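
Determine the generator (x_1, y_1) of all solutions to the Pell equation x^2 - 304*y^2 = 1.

First expand sqrt(304) as a continued fraction. With x_i = (sqrt(304) + m_i)/d_i and (m_0, d_0) = (0, 1): a_0 = floor(sqrt(304)) = 17, since 17^2 = 289 <= 304 < 324 = 18^2.
Iterate m_{i+1} = d_i*a_i - m_i, d_{i+1} = (304 - m_{i+1}^2)/d_i, a_{i+1} = floor((a_0 + m_{i+1})/d_{i+1}):
  m_1 = 1*17 - 0 = 17, d_1 = (304 - 17^2)/1 = 15/1 = 15, a_1 = floor((17 + 17)/15) = 2.
  m_2 = 15*2 - 17 = 13, d_2 = (304 - 13^2)/15 = 135/15 = 9, a_2 = floor((17 + 13)/9) = 3.
  m_3 = 9*3 - 13 = 14, d_3 = (304 - 14^2)/9 = 108/9 = 12, a_3 = floor((17 + 14)/12) = 2.
  m_4 = 12*2 - 14 = 10, d_4 = (304 - 10^2)/12 = 204/12 = 17, a_4 = floor((17 + 10)/17) = 1.
  m_5 = 17*1 - 10 = 7, d_5 = (304 - 7^2)/17 = 255/17 = 15, a_5 = floor((17 + 7)/15) = 1.
  m_6 = 15*1 - 7 = 8, d_6 = (304 - 8^2)/15 = 240/15 = 16, a_6 = floor((17 + 8)/16) = 1.
  m_7 = 16*1 - 8 = 8, d_7 = (304 - 8^2)/16 = 240/16 = 15, a_7 = floor((17 + 8)/15) = 1.
  m_8 = 15*1 - 8 = 7, d_8 = (304 - 7^2)/15 = 255/15 = 17, a_8 = floor((17 + 7)/17) = 1.
  m_9 = 17*1 - 7 = 10, d_9 = (304 - 10^2)/17 = 204/17 = 12, a_9 = floor((17 + 10)/12) = 2.
  m_10 = 12*2 - 10 = 14, d_10 = (304 - 14^2)/12 = 108/12 = 9, a_10 = floor((17 + 14)/9) = 3.
  m_11 = 9*3 - 14 = 13, d_11 = (304 - 13^2)/9 = 135/9 = 15, a_11 = floor((17 + 13)/15) = 2.
  m_12 = 15*2 - 13 = 17, d_12 = (304 - 17^2)/15 = 15/15 = 1, a_12 = floor((17 + 17)/1) = 34.
  m_13 = 1*34 - 17 = 17, d_13 = (304 - 17^2)/1 = 15/1 = 15: (m_13, d_13) = (m_1, d_1) = (17, 15), so from here the quotients repeat a_1, ..., a_12; the period length is 12.
So sqrt(304) = [17; (2, 3, 2, 1, 1, 1, 1, 1, 2, 3, 2, 34)] with period length k = 12.
k is even, so the fundamental solution of x^2 - 304y^2 = 1 is (p_{k-1}, q_{k-1}) = (p_11, q_11); compute convergents through index 11.
Convergents (p_i = a_i*p_{i-1} + p_{i-2}, q_i = a_i*q_{i-1} + q_{i-2} with p_{-2}=0, p_{-1}=1, q_{-2}=1, q_{-1}=0):
  i=0: a_0=17, p_0 = 17*1 + 0 = 17, q_0 = 17*0 + 1 = 1.
  i=1: a_1=2, p_1 = 2*17 + 1 = 35, q_1 = 2*1 + 0 = 2.
  i=2: a_2=3, p_2 = 3*35 + 17 = 122, q_2 = 3*2 + 1 = 7.
  i=3: a_3=2, p_3 = 2*122 + 35 = 279, q_3 = 2*7 + 2 = 16.
  i=4: a_4=1, p_4 = 1*279 + 122 = 401, q_4 = 1*16 + 7 = 23.
  i=5: a_5=1, p_5 = 1*401 + 279 = 680, q_5 = 1*23 + 16 = 39.
  i=6: a_6=1, p_6 = 1*680 + 401 = 1081, q_6 = 1*39 + 23 = 62.
  i=7: a_7=1, p_7 = 1*1081 + 680 = 1761, q_7 = 1*62 + 39 = 101.
  i=8: a_8=1, p_8 = 1*1761 + 1081 = 2842, q_8 = 1*101 + 62 = 163.
  i=9: a_9=2, p_9 = 2*2842 + 1761 = 7445, q_9 = 2*163 + 101 = 427.
  i=10: a_10=3, p_10 = 3*7445 + 2842 = 25177, q_10 = 3*427 + 163 = 1444.
  i=11: a_11=2, p_11 = 2*25177 + 7445 = 57799, q_11 = 2*1444 + 427 = 3315.
Check: 57799^2 - 304*3315^2 = 3340724401 - 3340724400 = 1, so (x, y) = (57799, 3315) solves the equation, and by the theorem it is the least positive solution.

(x, y) = (57799, 3315)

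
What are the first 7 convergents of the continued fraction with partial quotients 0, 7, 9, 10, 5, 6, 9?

0/1, 1/7, 9/64, 91/647, 464/3299, 2875/20441, 26339/187268

Using the convergent recurrence p_i = a_i*p_{i-1} + p_{i-2}, q_i = a_i*q_{i-1} + q_{i-2} with p_{-2}=0, p_{-1}=1, q_{-2}=1, q_{-1}=0:
  i=0: a_0=0, p_0 = 0*1 + 0 = 0, q_0 = 0*0 + 1 = 1.
  i=1: a_1=7, p_1 = 7*0 + 1 = 1, q_1 = 7*1 + 0 = 7.
  i=2: a_2=9, p_2 = 9*1 + 0 = 9, q_2 = 9*7 + 1 = 64.
  i=3: a_3=10, p_3 = 10*9 + 1 = 91, q_3 = 10*64 + 7 = 647.
  i=4: a_4=5, p_4 = 5*91 + 9 = 464, q_4 = 5*647 + 64 = 3299.
  i=5: a_5=6, p_5 = 6*464 + 91 = 2875, q_5 = 6*3299 + 647 = 20441.
  i=6: a_6=9, p_6 = 9*2875 + 464 = 26339, q_6 = 9*20441 + 3299 = 187268.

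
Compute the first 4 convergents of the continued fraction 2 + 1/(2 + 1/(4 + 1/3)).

2/1, 5/2, 22/9, 71/29

Using the convergent recurrence p_i = a_i*p_{i-1} + p_{i-2}, q_i = a_i*q_{i-1} + q_{i-2} with p_{-2}=0, p_{-1}=1, q_{-2}=1, q_{-1}=0:
  i=0: a_0=2, p_0 = 2*1 + 0 = 2, q_0 = 2*0 + 1 = 1.
  i=1: a_1=2, p_1 = 2*2 + 1 = 5, q_1 = 2*1 + 0 = 2.
  i=2: a_2=4, p_2 = 4*5 + 2 = 22, q_2 = 4*2 + 1 = 9.
  i=3: a_3=3, p_3 = 3*22 + 5 = 71, q_3 = 3*9 + 2 = 29.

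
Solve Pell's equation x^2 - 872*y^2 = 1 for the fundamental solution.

First expand sqrt(872) as a continued fraction. With x_i = (sqrt(872) + m_i)/d_i and (m_0, d_0) = (0, 1): a_0 = floor(sqrt(872)) = 29, since 29^2 = 841 <= 872 < 900 = 30^2.
Iterate m_{i+1} = d_i*a_i - m_i, d_{i+1} = (872 - m_{i+1}^2)/d_i, a_{i+1} = floor((a_0 + m_{i+1})/d_{i+1}):
  m_1 = 1*29 - 0 = 29, d_1 = (872 - 29^2)/1 = 31/1 = 31, a_1 = floor((29 + 29)/31) = 1.
  m_2 = 31*1 - 29 = 2, d_2 = (872 - 2^2)/31 = 868/31 = 28, a_2 = floor((29 + 2)/28) = 1.
  m_3 = 28*1 - 2 = 26, d_3 = (872 - 26^2)/28 = 196/28 = 7, a_3 = floor((29 + 26)/7) = 7.
  m_4 = 7*7 - 26 = 23, d_4 = (872 - 23^2)/7 = 343/7 = 49, a_4 = floor((29 + 23)/49) = 1.
  m_5 = 49*1 - 23 = 26, d_5 = (872 - 26^2)/49 = 196/49 = 4, a_5 = floor((29 + 26)/4) = 13.
  m_6 = 4*13 - 26 = 26, d_6 = (872 - 26^2)/4 = 196/4 = 49, a_6 = floor((29 + 26)/49) = 1.
  m_7 = 49*1 - 26 = 23, d_7 = (872 - 23^2)/49 = 343/49 = 7, a_7 = floor((29 + 23)/7) = 7.
  m_8 = 7*7 - 23 = 26, d_8 = (872 - 26^2)/7 = 196/7 = 28, a_8 = floor((29 + 26)/28) = 1.
  m_9 = 28*1 - 26 = 2, d_9 = (872 - 2^2)/28 = 868/28 = 31, a_9 = floor((29 + 2)/31) = 1.
  m_10 = 31*1 - 2 = 29, d_10 = (872 - 29^2)/31 = 31/31 = 1, a_10 = floor((29 + 29)/1) = 58.
  m_11 = 1*58 - 29 = 29, d_11 = (872 - 29^2)/1 = 31/1 = 31: (m_11, d_11) = (m_1, d_1) = (29, 31), so from here the quotients repeat a_1, ..., a_10; the period length is 10.
So sqrt(872) = [29; (1, 1, 7, 1, 13, 1, 7, 1, 1, 58)] with period length k = 10.
k is even, so the fundamental solution of x^2 - 872y^2 = 1 is (p_{k-1}, q_{k-1}) = (p_9, q_9); compute convergents through index 9.
Convergents (p_i = a_i*p_{i-1} + p_{i-2}, q_i = a_i*q_{i-1} + q_{i-2} with p_{-2}=0, p_{-1}=1, q_{-2}=1, q_{-1}=0):
  i=0: a_0=29, p_0 = 29*1 + 0 = 29, q_0 = 29*0 + 1 = 1.
  i=1: a_1=1, p_1 = 1*29 + 1 = 30, q_1 = 1*1 + 0 = 1.
  i=2: a_2=1, p_2 = 1*30 + 29 = 59, q_2 = 1*1 + 1 = 2.
  i=3: a_3=7, p_3 = 7*59 + 30 = 443, q_3 = 7*2 + 1 = 15.
  i=4: a_4=1, p_4 = 1*443 + 59 = 502, q_4 = 1*15 + 2 = 17.
  i=5: a_5=13, p_5 = 13*502 + 443 = 6969, q_5 = 13*17 + 15 = 236.
  i=6: a_6=1, p_6 = 1*6969 + 502 = 7471, q_6 = 1*236 + 17 = 253.
  i=7: a_7=7, p_7 = 7*7471 + 6969 = 59266, q_7 = 7*253 + 236 = 2007.
  i=8: a_8=1, p_8 = 1*59266 + 7471 = 66737, q_8 = 1*2007 + 253 = 2260.
  i=9: a_9=1, p_9 = 1*66737 + 59266 = 126003, q_9 = 1*2260 + 2007 = 4267.
Check: 126003^2 - 872*4267^2 = 15876756009 - 15876756008 = 1, so (x, y) = (126003, 4267) solves the equation, and by the theorem it is the least positive solution.

(x, y) = (126003, 4267)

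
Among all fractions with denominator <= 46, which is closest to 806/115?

Expand x = 806/115 as a continued fraction with the Euclidean algorithm:
  806 = 7*115 + 1, so a_0 = 7.
  115 = 115*1 + 0, so a_1 = 115.
so x = [7; 115].
Convergents (p_i = a_i*p_{i-1} + p_{i-2}, q_i = a_i*q_{i-1} + q_{i-2} with p_{-2}=0, p_{-1}=1, q_{-2}=1, q_{-1}=0), until the denominator exceeds 46:
  i=0: a_0=7, p_0 = 7*1 + 0 = 7, q_0 = 7*0 + 1 = 1.
  i=1: a_1=115, p_1 = 115*7 + 1 = 806, q_1 = 115*1 + 0 = 115.
q_1 = 115 > 46, so the last convergent with denominator <= 46 is p_0/q_0 = 7/1.
The closest fraction with denominator <= 46 is either p_0/q_0 or the intermediate fraction (k*p_0 + p_{-1})/(k*q_0 + q_{-1}) with the largest k >= 1 whose denominator stays <= 46; these approach x as k grows, and every other convergent or intermediate fraction in range is farther away.
Largest k: floor((46 - q_{-1})/q_0) = floor((46 - 0)/1) = 46 (using the seeds p_{-1} = 1, q_{-1} = 0).
That gives (46*7 + 1)/(46*1 + 0) = 323/46.
Compare the errors: |x - 7/1| = |806*1 - 7*115|/(115*1) = 1/115, and |x - 323/46| = |806*46 - 323*115|/(115*46) = 69/5290.
Cross-multiplying, 1*5290 = 5290 < 7935 = 69*115, so 1/115 is smaller: the convergent 7/1 is closer to x than 323/46.

7/1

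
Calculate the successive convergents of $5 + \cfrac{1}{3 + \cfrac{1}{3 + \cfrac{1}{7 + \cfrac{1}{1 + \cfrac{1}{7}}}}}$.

5/1, 16/3, 53/10, 387/73, 440/83, 3467/654

Using the convergent recurrence p_i = a_i*p_{i-1} + p_{i-2}, q_i = a_i*q_{i-1} + q_{i-2} with p_{-2}=0, p_{-1}=1, q_{-2}=1, q_{-1}=0:
  i=0: a_0=5, p_0 = 5*1 + 0 = 5, q_0 = 5*0 + 1 = 1.
  i=1: a_1=3, p_1 = 3*5 + 1 = 16, q_1 = 3*1 + 0 = 3.
  i=2: a_2=3, p_2 = 3*16 + 5 = 53, q_2 = 3*3 + 1 = 10.
  i=3: a_3=7, p_3 = 7*53 + 16 = 387, q_3 = 7*10 + 3 = 73.
  i=4: a_4=1, p_4 = 1*387 + 53 = 440, q_4 = 1*73 + 10 = 83.
  i=5: a_5=7, p_5 = 7*440 + 387 = 3467, q_5 = 7*83 + 73 = 654.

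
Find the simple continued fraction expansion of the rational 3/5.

[0; 1, 1, 2]

Run the Euclidean algorithm on 3 and 5; the successive quotients are the partial quotients a_0, a_1, ... (each step inverts the fractional part left over by the previous one):
  3 = 0*5 + 3, so a_0 = 0.
  5 = 1*3 + 2, so a_1 = 1.
  3 = 1*2 + 1, so a_2 = 1.
  2 = 2*1 + 0, so a_3 = 2.
The remainder reaches 0 after 4 divisions, so the expansion has 4 partial quotients, read off in order.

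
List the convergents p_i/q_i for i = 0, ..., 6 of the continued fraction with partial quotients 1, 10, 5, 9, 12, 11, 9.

Using the convergent recurrence p_i = a_i*p_{i-1} + p_{i-2}, q_i = a_i*q_{i-1} + q_{i-2} with p_{-2}=0, p_{-1}=1, q_{-2}=1, q_{-1}=0:
  i=0: a_0=1, p_0 = 1*1 + 0 = 1, q_0 = 1*0 + 1 = 1.
  i=1: a_1=10, p_1 = 10*1 + 1 = 11, q_1 = 10*1 + 0 = 10.
  i=2: a_2=5, p_2 = 5*11 + 1 = 56, q_2 = 5*10 + 1 = 51.
  i=3: a_3=9, p_3 = 9*56 + 11 = 515, q_3 = 9*51 + 10 = 469.
  i=4: a_4=12, p_4 = 12*515 + 56 = 6236, q_4 = 12*469 + 51 = 5679.
  i=5: a_5=11, p_5 = 11*6236 + 515 = 69111, q_5 = 11*5679 + 469 = 62938.
  i=6: a_6=9, p_6 = 9*69111 + 6236 = 628235, q_6 = 9*62938 + 5679 = 572121.

1/1, 11/10, 56/51, 515/469, 6236/5679, 69111/62938, 628235/572121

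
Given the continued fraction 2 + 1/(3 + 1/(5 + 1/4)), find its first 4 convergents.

2/1, 7/3, 37/16, 155/67

Using the convergent recurrence p_i = a_i*p_{i-1} + p_{i-2}, q_i = a_i*q_{i-1} + q_{i-2} with p_{-2}=0, p_{-1}=1, q_{-2}=1, q_{-1}=0:
  i=0: a_0=2, p_0 = 2*1 + 0 = 2, q_0 = 2*0 + 1 = 1.
  i=1: a_1=3, p_1 = 3*2 + 1 = 7, q_1 = 3*1 + 0 = 3.
  i=2: a_2=5, p_2 = 5*7 + 2 = 37, q_2 = 5*3 + 1 = 16.
  i=3: a_3=4, p_3 = 4*37 + 7 = 155, q_3 = 4*16 + 3 = 67.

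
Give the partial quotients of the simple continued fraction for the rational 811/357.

[2; 3, 1, 2, 7, 1, 3]

Run the Euclidean algorithm on 811 and 357; the successive quotients are the partial quotients a_0, a_1, ... (each step inverts the fractional part left over by the previous one):
  811 = 2*357 + 97, so a_0 = 2.
  357 = 3*97 + 66, so a_1 = 3.
  97 = 1*66 + 31, so a_2 = 1.
  66 = 2*31 + 4, so a_3 = 2.
  31 = 7*4 + 3, so a_4 = 7.
  4 = 1*3 + 1, so a_5 = 1.
  3 = 3*1 + 0, so a_6 = 3.
The remainder reaches 0 after 7 divisions, so the expansion has 7 partial quotients, read off in order.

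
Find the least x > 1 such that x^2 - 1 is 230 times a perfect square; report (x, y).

First expand sqrt(230) as a continued fraction. With x_i = (sqrt(230) + m_i)/d_i and (m_0, d_0) = (0, 1): a_0 = floor(sqrt(230)) = 15, since 15^2 = 225 <= 230 < 256 = 16^2.
Iterate m_{i+1} = d_i*a_i - m_i, d_{i+1} = (230 - m_{i+1}^2)/d_i, a_{i+1} = floor((a_0 + m_{i+1})/d_{i+1}):
  m_1 = 1*15 - 0 = 15, d_1 = (230 - 15^2)/1 = 5/1 = 5, a_1 = floor((15 + 15)/5) = 6.
  m_2 = 5*6 - 15 = 15, d_2 = (230 - 15^2)/5 = 5/5 = 1, a_2 = floor((15 + 15)/1) = 30.
  m_3 = 1*30 - 15 = 15, d_3 = (230 - 15^2)/1 = 5/1 = 5: (m_3, d_3) = (m_1, d_1) = (15, 5), so from here the quotients repeat a_1, a_2; the period length is 2.
So sqrt(230) = [15; (6, 30)] with period length k = 2.
k is even, so the fundamental solution of x^2 - 230y^2 = 1 is (p_{k-1}, q_{k-1}) = (p_1, q_1); compute convergents through index 1.
Convergents (p_i = a_i*p_{i-1} + p_{i-2}, q_i = a_i*q_{i-1} + q_{i-2} with p_{-2}=0, p_{-1}=1, q_{-2}=1, q_{-1}=0):
  i=0: a_0=15, p_0 = 15*1 + 0 = 15, q_0 = 15*0 + 1 = 1.
  i=1: a_1=6, p_1 = 6*15 + 1 = 91, q_1 = 6*1 + 0 = 6.
Check: 91^2 - 230*6^2 = 8281 - 8280 = 1, so (x, y) = (91, 6) solves the equation, and by the theorem it is the least positive solution.

(x, y) = (91, 6)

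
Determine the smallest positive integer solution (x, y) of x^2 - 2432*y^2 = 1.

(x, y) = (14982337, 303807)

First expand sqrt(2432) as a continued fraction. With x_i = (sqrt(2432) + m_i)/d_i and (m_0, d_0) = (0, 1): a_0 = floor(sqrt(2432)) = 49, since 49^2 = 2401 <= 2432 < 2500 = 50^2.
Iterate m_{i+1} = d_i*a_i - m_i, d_{i+1} = (2432 - m_{i+1}^2)/d_i, a_{i+1} = floor((a_0 + m_{i+1})/d_{i+1}):
  m_1 = 1*49 - 0 = 49, d_1 = (2432 - 49^2)/1 = 31/1 = 31, a_1 = floor((49 + 49)/31) = 3.
  m_2 = 31*3 - 49 = 44, d_2 = (2432 - 44^2)/31 = 496/31 = 16, a_2 = floor((49 + 44)/16) = 5.
  m_3 = 16*5 - 44 = 36, d_3 = (2432 - 36^2)/16 = 1136/16 = 71, a_3 = floor((49 + 36)/71) = 1.
  m_4 = 71*1 - 36 = 35, d_4 = (2432 - 35^2)/71 = 1207/71 = 17, a_4 = floor((49 + 35)/17) = 4.
  m_5 = 17*4 - 35 = 33, d_5 = (2432 - 33^2)/17 = 1343/17 = 79, a_5 = floor((49 + 33)/79) = 1.
  m_6 = 79*1 - 33 = 46, d_6 = (2432 - 46^2)/79 = 316/79 = 4, a_6 = floor((49 + 46)/4) = 23.
  m_7 = 4*23 - 46 = 46, d_7 = (2432 - 46^2)/4 = 316/4 = 79, a_7 = floor((49 + 46)/79) = 1.
  m_8 = 79*1 - 46 = 33, d_8 = (2432 - 33^2)/79 = 1343/79 = 17, a_8 = floor((49 + 33)/17) = 4.
  m_9 = 17*4 - 33 = 35, d_9 = (2432 - 35^2)/17 = 1207/17 = 71, a_9 = floor((49 + 35)/71) = 1.
  m_10 = 71*1 - 35 = 36, d_10 = (2432 - 36^2)/71 = 1136/71 = 16, a_10 = floor((49 + 36)/16) = 5.
  m_11 = 16*5 - 36 = 44, d_11 = (2432 - 44^2)/16 = 496/16 = 31, a_11 = floor((49 + 44)/31) = 3.
  m_12 = 31*3 - 44 = 49, d_12 = (2432 - 49^2)/31 = 31/31 = 1, a_12 = floor((49 + 49)/1) = 98.
  m_13 = 1*98 - 49 = 49, d_13 = (2432 - 49^2)/1 = 31/1 = 31: (m_13, d_13) = (m_1, d_1) = (49, 31), so from here the quotients repeat a_1, ..., a_12; the period length is 12.
So sqrt(2432) = [49; (3, 5, 1, 4, 1, 23, 1, 4, 1, 5, 3, 98)] with period length k = 12.
k is even, so the fundamental solution of x^2 - 2432y^2 = 1 is (p_{k-1}, q_{k-1}) = (p_11, q_11); compute convergents through index 11.
Convergents (p_i = a_i*p_{i-1} + p_{i-2}, q_i = a_i*q_{i-1} + q_{i-2} with p_{-2}=0, p_{-1}=1, q_{-2}=1, q_{-1}=0):
  i=0: a_0=49, p_0 = 49*1 + 0 = 49, q_0 = 49*0 + 1 = 1.
  i=1: a_1=3, p_1 = 3*49 + 1 = 148, q_1 = 3*1 + 0 = 3.
  i=2: a_2=5, p_2 = 5*148 + 49 = 789, q_2 = 5*3 + 1 = 16.
  i=3: a_3=1, p_3 = 1*789 + 148 = 937, q_3 = 1*16 + 3 = 19.
  i=4: a_4=4, p_4 = 4*937 + 789 = 4537, q_4 = 4*19 + 16 = 92.
  i=5: a_5=1, p_5 = 1*4537 + 937 = 5474, q_5 = 1*92 + 19 = 111.
  i=6: a_6=23, p_6 = 23*5474 + 4537 = 130439, q_6 = 23*111 + 92 = 2645.
  i=7: a_7=1, p_7 = 1*130439 + 5474 = 135913, q_7 = 1*2645 + 111 = 2756.
  i=8: a_8=4, p_8 = 4*135913 + 130439 = 674091, q_8 = 4*2756 + 2645 = 13669.
  i=9: a_9=1, p_9 = 1*674091 + 135913 = 810004, q_9 = 1*13669 + 2756 = 16425.
  i=10: a_10=5, p_10 = 5*810004 + 674091 = 4724111, q_10 = 5*16425 + 13669 = 95794.
  i=11: a_11=3, p_11 = 3*4724111 + 810004 = 14982337, q_11 = 3*95794 + 16425 = 303807.
Check: 14982337^2 - 2432*303807^2 = 224470421981569 - 224470421981568 = 1, so (x, y) = (14982337, 303807) solves the equation, and by the theorem it is the least positive solution.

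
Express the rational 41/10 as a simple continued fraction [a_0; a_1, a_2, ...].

Run the Euclidean algorithm on 41 and 10; the successive quotients are the partial quotients a_0, a_1, ... (each step inverts the fractional part left over by the previous one):
  41 = 4*10 + 1, so a_0 = 4.
  10 = 10*1 + 0, so a_1 = 10.
The remainder reaches 0 after 2 divisions, so the expansion has 2 partial quotients, read off in order.

[4; 10]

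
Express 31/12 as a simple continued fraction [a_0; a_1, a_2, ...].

Run the Euclidean algorithm on 31 and 12; the successive quotients are the partial quotients a_0, a_1, ... (each step inverts the fractional part left over by the previous one):
  31 = 2*12 + 7, so a_0 = 2.
  12 = 1*7 + 5, so a_1 = 1.
  7 = 1*5 + 2, so a_2 = 1.
  5 = 2*2 + 1, so a_3 = 2.
  2 = 2*1 + 0, so a_4 = 2.
The remainder reaches 0 after 5 divisions, so the expansion has 5 partial quotients, read off in order.

[2; 1, 1, 2, 2]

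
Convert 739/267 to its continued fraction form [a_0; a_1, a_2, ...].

[2; 1, 3, 3, 3, 1, 4]

Run the Euclidean algorithm on 739 and 267; the successive quotients are the partial quotients a_0, a_1, ... (each step inverts the fractional part left over by the previous one):
  739 = 2*267 + 205, so a_0 = 2.
  267 = 1*205 + 62, so a_1 = 1.
  205 = 3*62 + 19, so a_2 = 3.
  62 = 3*19 + 5, so a_3 = 3.
  19 = 3*5 + 4, so a_4 = 3.
  5 = 1*4 + 1, so a_5 = 1.
  4 = 4*1 + 0, so a_6 = 4.
The remainder reaches 0 after 7 divisions, so the expansion has 7 partial quotients, read off in order.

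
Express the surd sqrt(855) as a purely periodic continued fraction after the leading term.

Write x_i = (sqrt(855) + m_i)/d_i with (m_0, d_0) = (0, 1). a_0 = floor(sqrt(855)) = 29, since 29^2 = 841 <= 855 < 900 = 30^2.
Iterate m_{i+1} = d_i*a_i - m_i, d_{i+1} = (855 - m_{i+1}^2)/d_i, a_{i+1} = floor((a_0 + m_{i+1})/d_{i+1}):
  m_1 = 1*29 - 0 = 29, d_1 = (855 - 29^2)/1 = 14/1 = 14, a_1 = floor((29 + 29)/14) = 4.
  m_2 = 14*4 - 29 = 27, d_2 = (855 - 27^2)/14 = 126/14 = 9, a_2 = floor((29 + 27)/9) = 6.
  m_3 = 9*6 - 27 = 27, d_3 = (855 - 27^2)/9 = 126/9 = 14, a_3 = floor((29 + 27)/14) = 4.
  m_4 = 14*4 - 27 = 29, d_4 = (855 - 29^2)/14 = 14/14 = 1, a_4 = floor((29 + 29)/1) = 58.
  m_5 = 1*58 - 29 = 29, d_5 = (855 - 29^2)/1 = 14/1 = 14: (m_5, d_5) = (m_1, d_1) = (29, 14), so from here the quotients repeat a_1, ..., a_4; the period length is 4.
Hence the expansion of sqrt(855) is a_0 = 29 followed by the repeating block 4, 6, 4, 58 (period 4).

[29; (4, 6, 4, 58)]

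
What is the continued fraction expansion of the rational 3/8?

[0; 2, 1, 2]

Run the Euclidean algorithm on 3 and 8; the successive quotients are the partial quotients a_0, a_1, ... (each step inverts the fractional part left over by the previous one):
  3 = 0*8 + 3, so a_0 = 0.
  8 = 2*3 + 2, so a_1 = 2.
  3 = 1*2 + 1, so a_2 = 1.
  2 = 2*1 + 0, so a_3 = 2.
The remainder reaches 0 after 4 divisions, so the expansion has 4 partial quotients, read off in order.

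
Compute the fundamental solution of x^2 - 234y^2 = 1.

(x, y) = (5201, 340)

First expand sqrt(234) as a continued fraction. With x_i = (sqrt(234) + m_i)/d_i and (m_0, d_0) = (0, 1): a_0 = floor(sqrt(234)) = 15, since 15^2 = 225 <= 234 < 256 = 16^2.
Iterate m_{i+1} = d_i*a_i - m_i, d_{i+1} = (234 - m_{i+1}^2)/d_i, a_{i+1} = floor((a_0 + m_{i+1})/d_{i+1}):
  m_1 = 1*15 - 0 = 15, d_1 = (234 - 15^2)/1 = 9/1 = 9, a_1 = floor((15 + 15)/9) = 3.
  m_2 = 9*3 - 15 = 12, d_2 = (234 - 12^2)/9 = 90/9 = 10, a_2 = floor((15 + 12)/10) = 2.
  m_3 = 10*2 - 12 = 8, d_3 = (234 - 8^2)/10 = 170/10 = 17, a_3 = floor((15 + 8)/17) = 1.
  m_4 = 17*1 - 8 = 9, d_4 = (234 - 9^2)/17 = 153/17 = 9, a_4 = floor((15 + 9)/9) = 2.
  m_5 = 9*2 - 9 = 9, d_5 = (234 - 9^2)/9 = 153/9 = 17, a_5 = floor((15 + 9)/17) = 1.
  m_6 = 17*1 - 9 = 8, d_6 = (234 - 8^2)/17 = 170/17 = 10, a_6 = floor((15 + 8)/10) = 2.
  m_7 = 10*2 - 8 = 12, d_7 = (234 - 12^2)/10 = 90/10 = 9, a_7 = floor((15 + 12)/9) = 3.
  m_8 = 9*3 - 12 = 15, d_8 = (234 - 15^2)/9 = 9/9 = 1, a_8 = floor((15 + 15)/1) = 30.
  m_9 = 1*30 - 15 = 15, d_9 = (234 - 15^2)/1 = 9/1 = 9: (m_9, d_9) = (m_1, d_1) = (15, 9), so from here the quotients repeat a_1, ..., a_8; the period length is 8.
So sqrt(234) = [15; (3, 2, 1, 2, 1, 2, 3, 30)] with period length k = 8.
k is even, so the fundamental solution of x^2 - 234y^2 = 1 is (p_{k-1}, q_{k-1}) = (p_7, q_7); compute convergents through index 7.
Convergents (p_i = a_i*p_{i-1} + p_{i-2}, q_i = a_i*q_{i-1} + q_{i-2} with p_{-2}=0, p_{-1}=1, q_{-2}=1, q_{-1}=0):
  i=0: a_0=15, p_0 = 15*1 + 0 = 15, q_0 = 15*0 + 1 = 1.
  i=1: a_1=3, p_1 = 3*15 + 1 = 46, q_1 = 3*1 + 0 = 3.
  i=2: a_2=2, p_2 = 2*46 + 15 = 107, q_2 = 2*3 + 1 = 7.
  i=3: a_3=1, p_3 = 1*107 + 46 = 153, q_3 = 1*7 + 3 = 10.
  i=4: a_4=2, p_4 = 2*153 + 107 = 413, q_4 = 2*10 + 7 = 27.
  i=5: a_5=1, p_5 = 1*413 + 153 = 566, q_5 = 1*27 + 10 = 37.
  i=6: a_6=2, p_6 = 2*566 + 413 = 1545, q_6 = 2*37 + 27 = 101.
  i=7: a_7=3, p_7 = 3*1545 + 566 = 5201, q_7 = 3*101 + 37 = 340.
Check: 5201^2 - 234*340^2 = 27050401 - 27050400 = 1, so (x, y) = (5201, 340) solves the equation, and by the theorem it is the least positive solution.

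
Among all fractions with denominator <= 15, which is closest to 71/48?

Expand x = 71/48 as a continued fraction with the Euclidean algorithm:
  71 = 1*48 + 23, so a_0 = 1.
  48 = 2*23 + 2, so a_1 = 2.
  23 = 11*2 + 1, so a_2 = 11.
  2 = 2*1 + 0, so a_3 = 2.
so x = [1; 2, 11, 2].
Convergents (p_i = a_i*p_{i-1} + p_{i-2}, q_i = a_i*q_{i-1} + q_{i-2} with p_{-2}=0, p_{-1}=1, q_{-2}=1, q_{-1}=0), until the denominator exceeds 15:
  i=0: a_0=1, p_0 = 1*1 + 0 = 1, q_0 = 1*0 + 1 = 1.
  i=1: a_1=2, p_1 = 2*1 + 1 = 3, q_1 = 2*1 + 0 = 2.
  i=2: a_2=11, p_2 = 11*3 + 1 = 34, q_2 = 11*2 + 1 = 23.
q_2 = 23 > 15, so the last convergent with denominator <= 15 is p_1/q_1 = 3/2.
The closest fraction with denominator <= 15 is either p_1/q_1 or the intermediate fraction (k*p_1 + p_0)/(k*q_1 + q_0) with the largest k >= 1 whose denominator stays <= 15; these approach x as k grows, and every other convergent or intermediate fraction in range is farther away.
Largest k: floor((15 - q_0)/q_1) = floor((15 - 1)/2) = 7.
That gives (7*3 + 1)/(7*2 + 1) = 22/15.
Compare the errors: |x - 3/2| = |71*2 - 3*48|/(48*2) = 2/96, and |x - 22/15| = |71*15 - 22*48|/(48*15) = 9/720.
Cross-multiplying, 9*96 = 864 < 1440 = 2*720, so 9/720 is smaller: the intermediate fraction 22/15 is closer to x than 3/2.

22/15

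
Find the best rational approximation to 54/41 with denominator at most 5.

4/3

Expand x = 54/41 as a continued fraction with the Euclidean algorithm:
  54 = 1*41 + 13, so a_0 = 1.
  41 = 3*13 + 2, so a_1 = 3.
  13 = 6*2 + 1, so a_2 = 6.
  2 = 2*1 + 0, so a_3 = 2.
so x = [1; 3, 6, 2].
Convergents (p_i = a_i*p_{i-1} + p_{i-2}, q_i = a_i*q_{i-1} + q_{i-2} with p_{-2}=0, p_{-1}=1, q_{-2}=1, q_{-1}=0), until the denominator exceeds 5:
  i=0: a_0=1, p_0 = 1*1 + 0 = 1, q_0 = 1*0 + 1 = 1.
  i=1: a_1=3, p_1 = 3*1 + 1 = 4, q_1 = 3*1 + 0 = 3.
  i=2: a_2=6, p_2 = 6*4 + 1 = 25, q_2 = 6*3 + 1 = 19.
q_2 = 19 > 5, so the last convergent with denominator <= 5 is p_1/q_1 = 4/3.
The closest fraction with denominator <= 5 is either p_1/q_1 or the intermediate fraction (k*p_1 + p_0)/(k*q_1 + q_0) with the largest k >= 1 whose denominator stays <= 5; these approach x as k grows, and every other convergent or intermediate fraction in range is farther away.
Largest k: floor((5 - q_0)/q_1) = floor((5 - 1)/3) = 1.
That gives (1*4 + 1)/(1*3 + 1) = 5/4.
Compare the errors: |x - 4/3| = |54*3 - 4*41|/(41*3) = 2/123, and |x - 5/4| = |54*4 - 5*41|/(41*4) = 11/164.
Cross-multiplying, 2*164 = 328 < 1353 = 11*123, so 2/123 is smaller: the convergent 4/3 is closer to x than 5/4.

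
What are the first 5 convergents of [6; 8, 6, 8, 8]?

Using the convergent recurrence p_i = a_i*p_{i-1} + p_{i-2}, q_i = a_i*q_{i-1} + q_{i-2} with p_{-2}=0, p_{-1}=1, q_{-2}=1, q_{-1}=0:
  i=0: a_0=6, p_0 = 6*1 + 0 = 6, q_0 = 6*0 + 1 = 1.
  i=1: a_1=8, p_1 = 8*6 + 1 = 49, q_1 = 8*1 + 0 = 8.
  i=2: a_2=6, p_2 = 6*49 + 6 = 300, q_2 = 6*8 + 1 = 49.
  i=3: a_3=8, p_3 = 8*300 + 49 = 2449, q_3 = 8*49 + 8 = 400.
  i=4: a_4=8, p_4 = 8*2449 + 300 = 19892, q_4 = 8*400 + 49 = 3249.

6/1, 49/8, 300/49, 2449/400, 19892/3249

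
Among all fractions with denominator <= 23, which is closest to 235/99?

19/8

Expand x = 235/99 as a continued fraction with the Euclidean algorithm:
  235 = 2*99 + 37, so a_0 = 2.
  99 = 2*37 + 25, so a_1 = 2.
  37 = 1*25 + 12, so a_2 = 1.
  25 = 2*12 + 1, so a_3 = 2.
  12 = 12*1 + 0, so a_4 = 12.
so x = [2; 2, 1, 2, 12].
Convergents (p_i = a_i*p_{i-1} + p_{i-2}, q_i = a_i*q_{i-1} + q_{i-2} with p_{-2}=0, p_{-1}=1, q_{-2}=1, q_{-1}=0), until the denominator exceeds 23:
  i=0: a_0=2, p_0 = 2*1 + 0 = 2, q_0 = 2*0 + 1 = 1.
  i=1: a_1=2, p_1 = 2*2 + 1 = 5, q_1 = 2*1 + 0 = 2.
  i=2: a_2=1, p_2 = 1*5 + 2 = 7, q_2 = 1*2 + 1 = 3.
  i=3: a_3=2, p_3 = 2*7 + 5 = 19, q_3 = 2*3 + 2 = 8.
  i=4: a_4=12, p_4 = 12*19 + 7 = 235, q_4 = 12*8 + 3 = 99.
q_4 = 99 > 23, so the last convergent with denominator <= 23 is p_3/q_3 = 19/8.
The closest fraction with denominator <= 23 is either p_3/q_3 or the intermediate fraction (k*p_3 + p_2)/(k*q_3 + q_2) with the largest k >= 1 whose denominator stays <= 23; these approach x as k grows, and every other convergent or intermediate fraction in range is farther away.
Largest k: floor((23 - q_2)/q_3) = floor((23 - 3)/8) = 2.
That gives (2*19 + 7)/(2*8 + 3) = 45/19.
Compare the errors: |x - 19/8| = |235*8 - 19*99|/(99*8) = 1/792, and |x - 45/19| = |235*19 - 45*99|/(99*19) = 10/1881.
Cross-multiplying, 1*1881 = 1881 < 7920 = 10*792, so 1/792 is smaller: the convergent 19/8 is closer to x than 45/19.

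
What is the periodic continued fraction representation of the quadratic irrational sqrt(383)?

Write x_i = (sqrt(383) + m_i)/d_i with (m_0, d_0) = (0, 1). a_0 = floor(sqrt(383)) = 19, since 19^2 = 361 <= 383 < 400 = 20^2.
Iterate m_{i+1} = d_i*a_i - m_i, d_{i+1} = (383 - m_{i+1}^2)/d_i, a_{i+1} = floor((a_0 + m_{i+1})/d_{i+1}):
  m_1 = 1*19 - 0 = 19, d_1 = (383 - 19^2)/1 = 22/1 = 22, a_1 = floor((19 + 19)/22) = 1.
  m_2 = 22*1 - 19 = 3, d_2 = (383 - 3^2)/22 = 374/22 = 17, a_2 = floor((19 + 3)/17) = 1.
  m_3 = 17*1 - 3 = 14, d_3 = (383 - 14^2)/17 = 187/17 = 11, a_3 = floor((19 + 14)/11) = 3.
  m_4 = 11*3 - 14 = 19, d_4 = (383 - 19^2)/11 = 22/11 = 2, a_4 = floor((19 + 19)/2) = 19.
  m_5 = 2*19 - 19 = 19, d_5 = (383 - 19^2)/2 = 22/2 = 11, a_5 = floor((19 + 19)/11) = 3.
  m_6 = 11*3 - 19 = 14, d_6 = (383 - 14^2)/11 = 187/11 = 17, a_6 = floor((19 + 14)/17) = 1.
  m_7 = 17*1 - 14 = 3, d_7 = (383 - 3^2)/17 = 374/17 = 22, a_7 = floor((19 + 3)/22) = 1.
  m_8 = 22*1 - 3 = 19, d_8 = (383 - 19^2)/22 = 22/22 = 1, a_8 = floor((19 + 19)/1) = 38.
  m_9 = 1*38 - 19 = 19, d_9 = (383 - 19^2)/1 = 22/1 = 22: (m_9, d_9) = (m_1, d_1) = (19, 22), so from here the quotients repeat a_1, ..., a_8; the period length is 8.
Hence the expansion of sqrt(383) is a_0 = 19 followed by the repeating block 1, 1, 3, 19, 3, 1, 1, 38 (period 8).

[19; (1, 1, 3, 19, 3, 1, 1, 38)]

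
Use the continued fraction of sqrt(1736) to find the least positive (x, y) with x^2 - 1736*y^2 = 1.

First expand sqrt(1736) as a continued fraction. With x_i = (sqrt(1736) + m_i)/d_i and (m_0, d_0) = (0, 1): a_0 = floor(sqrt(1736)) = 41, since 41^2 = 1681 <= 1736 < 1764 = 42^2.
Iterate m_{i+1} = d_i*a_i - m_i, d_{i+1} = (1736 - m_{i+1}^2)/d_i, a_{i+1} = floor((a_0 + m_{i+1})/d_{i+1}):
  m_1 = 1*41 - 0 = 41, d_1 = (1736 - 41^2)/1 = 55/1 = 55, a_1 = floor((41 + 41)/55) = 1.
  m_2 = 55*1 - 41 = 14, d_2 = (1736 - 14^2)/55 = 1540/55 = 28, a_2 = floor((41 + 14)/28) = 1.
  m_3 = 28*1 - 14 = 14, d_3 = (1736 - 14^2)/28 = 1540/28 = 55, a_3 = floor((41 + 14)/55) = 1.
  m_4 = 55*1 - 14 = 41, d_4 = (1736 - 41^2)/55 = 55/55 = 1, a_4 = floor((41 + 41)/1) = 82.
  m_5 = 1*82 - 41 = 41, d_5 = (1736 - 41^2)/1 = 55/1 = 55: (m_5, d_5) = (m_1, d_1) = (41, 55), so from here the quotients repeat a_1, ..., a_4; the period length is 4.
So sqrt(1736) = [41; (1, 1, 1, 82)] with period length k = 4.
k is even, so the fundamental solution of x^2 - 1736y^2 = 1 is (p_{k-1}, q_{k-1}) = (p_3, q_3); compute convergents through index 3.
Convergents (p_i = a_i*p_{i-1} + p_{i-2}, q_i = a_i*q_{i-1} + q_{i-2} with p_{-2}=0, p_{-1}=1, q_{-2}=1, q_{-1}=0):
  i=0: a_0=41, p_0 = 41*1 + 0 = 41, q_0 = 41*0 + 1 = 1.
  i=1: a_1=1, p_1 = 1*41 + 1 = 42, q_1 = 1*1 + 0 = 1.
  i=2: a_2=1, p_2 = 1*42 + 41 = 83, q_2 = 1*1 + 1 = 2.
  i=3: a_3=1, p_3 = 1*83 + 42 = 125, q_3 = 1*2 + 1 = 3.
Check: 125^2 - 1736*3^2 = 15625 - 15624 = 1, so (x, y) = (125, 3) solves the equation, and by the theorem it is the least positive solution.

(x, y) = (125, 3)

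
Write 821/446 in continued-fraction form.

[1; 1, 5, 3, 1, 1, 4, 2]

Run the Euclidean algorithm on 821 and 446; the successive quotients are the partial quotients a_0, a_1, ... (each step inverts the fractional part left over by the previous one):
  821 = 1*446 + 375, so a_0 = 1.
  446 = 1*375 + 71, so a_1 = 1.
  375 = 5*71 + 20, so a_2 = 5.
  71 = 3*20 + 11, so a_3 = 3.
  20 = 1*11 + 9, so a_4 = 1.
  11 = 1*9 + 2, so a_5 = 1.
  9 = 4*2 + 1, so a_6 = 4.
  2 = 2*1 + 0, so a_7 = 2.
The remainder reaches 0 after 8 divisions, so the expansion has 8 partial quotients, read off in order.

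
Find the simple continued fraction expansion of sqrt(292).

Write x_i = (sqrt(292) + m_i)/d_i with (m_0, d_0) = (0, 1). a_0 = floor(sqrt(292)) = 17, since 17^2 = 289 <= 292 < 324 = 18^2.
Iterate m_{i+1} = d_i*a_i - m_i, d_{i+1} = (292 - m_{i+1}^2)/d_i, a_{i+1} = floor((a_0 + m_{i+1})/d_{i+1}):
  m_1 = 1*17 - 0 = 17, d_1 = (292 - 17^2)/1 = 3/1 = 3, a_1 = floor((17 + 17)/3) = 11.
  m_2 = 3*11 - 17 = 16, d_2 = (292 - 16^2)/3 = 36/3 = 12, a_2 = floor((17 + 16)/12) = 2.
  m_3 = 12*2 - 16 = 8, d_3 = (292 - 8^2)/12 = 228/12 = 19, a_3 = floor((17 + 8)/19) = 1.
  m_4 = 19*1 - 8 = 11, d_4 = (292 - 11^2)/19 = 171/19 = 9, a_4 = floor((17 + 11)/9) = 3.
  m_5 = 9*3 - 11 = 16, d_5 = (292 - 16^2)/9 = 36/9 = 4, a_5 = floor((17 + 16)/4) = 8.
  m_6 = 4*8 - 16 = 16, d_6 = (292 - 16^2)/4 = 36/4 = 9, a_6 = floor((17 + 16)/9) = 3.
  m_7 = 9*3 - 16 = 11, d_7 = (292 - 11^2)/9 = 171/9 = 19, a_7 = floor((17 + 11)/19) = 1.
  m_8 = 19*1 - 11 = 8, d_8 = (292 - 8^2)/19 = 228/19 = 12, a_8 = floor((17 + 8)/12) = 2.
  m_9 = 12*2 - 8 = 16, d_9 = (292 - 16^2)/12 = 36/12 = 3, a_9 = floor((17 + 16)/3) = 11.
  m_10 = 3*11 - 16 = 17, d_10 = (292 - 17^2)/3 = 3/3 = 1, a_10 = floor((17 + 17)/1) = 34.
  m_11 = 1*34 - 17 = 17, d_11 = (292 - 17^2)/1 = 3/1 = 3: (m_11, d_11) = (m_1, d_1) = (17, 3), so from here the quotients repeat a_1, ..., a_10; the period length is 10.
Hence the expansion of sqrt(292) is a_0 = 17 followed by the repeating block 11, 2, 1, 3, 8, 3, 1, 2, 11, 34 (period 10).

[17; (11, 2, 1, 3, 8, 3, 1, 2, 11, 34)]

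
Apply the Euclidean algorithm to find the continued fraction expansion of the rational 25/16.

[1; 1, 1, 3, 2]

Run the Euclidean algorithm on 25 and 16; the successive quotients are the partial quotients a_0, a_1, ... (each step inverts the fractional part left over by the previous one):
  25 = 1*16 + 9, so a_0 = 1.
  16 = 1*9 + 7, so a_1 = 1.
  9 = 1*7 + 2, so a_2 = 1.
  7 = 3*2 + 1, so a_3 = 3.
  2 = 2*1 + 0, so a_4 = 2.
The remainder reaches 0 after 5 divisions, so the expansion has 5 partial quotients, read off in order.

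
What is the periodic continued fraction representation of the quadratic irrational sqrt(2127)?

Write x_i = (sqrt(2127) + m_i)/d_i with (m_0, d_0) = (0, 1). a_0 = floor(sqrt(2127)) = 46, since 46^2 = 2116 <= 2127 < 2209 = 47^2.
Iterate m_{i+1} = d_i*a_i - m_i, d_{i+1} = (2127 - m_{i+1}^2)/d_i, a_{i+1} = floor((a_0 + m_{i+1})/d_{i+1}):
  m_1 = 1*46 - 0 = 46, d_1 = (2127 - 46^2)/1 = 11/1 = 11, a_1 = floor((46 + 46)/11) = 8.
  m_2 = 11*8 - 46 = 42, d_2 = (2127 - 42^2)/11 = 363/11 = 33, a_2 = floor((46 + 42)/33) = 2.
  m_3 = 33*2 - 42 = 24, d_3 = (2127 - 24^2)/33 = 1551/33 = 47, a_3 = floor((46 + 24)/47) = 1.
  m_4 = 47*1 - 24 = 23, d_4 = (2127 - 23^2)/47 = 1598/47 = 34, a_4 = floor((46 + 23)/34) = 2.
  m_5 = 34*2 - 23 = 45, d_5 = (2127 - 45^2)/34 = 102/34 = 3, a_5 = floor((46 + 45)/3) = 30.
  m_6 = 3*30 - 45 = 45, d_6 = (2127 - 45^2)/3 = 102/3 = 34, a_6 = floor((46 + 45)/34) = 2.
  m_7 = 34*2 - 45 = 23, d_7 = (2127 - 23^2)/34 = 1598/34 = 47, a_7 = floor((46 + 23)/47) = 1.
  m_8 = 47*1 - 23 = 24, d_8 = (2127 - 24^2)/47 = 1551/47 = 33, a_8 = floor((46 + 24)/33) = 2.
  m_9 = 33*2 - 24 = 42, d_9 = (2127 - 42^2)/33 = 363/33 = 11, a_9 = floor((46 + 42)/11) = 8.
  m_10 = 11*8 - 42 = 46, d_10 = (2127 - 46^2)/11 = 11/11 = 1, a_10 = floor((46 + 46)/1) = 92.
  m_11 = 1*92 - 46 = 46, d_11 = (2127 - 46^2)/1 = 11/1 = 11: (m_11, d_11) = (m_1, d_1) = (46, 11), so from here the quotients repeat a_1, ..., a_10; the period length is 10.
Hence the expansion of sqrt(2127) is a_0 = 46 followed by the repeating block 8, 2, 1, 2, 30, 2, 1, 2, 8, 92 (period 10).

[46; (8, 2, 1, 2, 30, 2, 1, 2, 8, 92)]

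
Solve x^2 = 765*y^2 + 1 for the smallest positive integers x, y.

First expand sqrt(765) as a continued fraction. With x_i = (sqrt(765) + m_i)/d_i and (m_0, d_0) = (0, 1): a_0 = floor(sqrt(765)) = 27, since 27^2 = 729 <= 765 < 784 = 28^2.
Iterate m_{i+1} = d_i*a_i - m_i, d_{i+1} = (765 - m_{i+1}^2)/d_i, a_{i+1} = floor((a_0 + m_{i+1})/d_{i+1}):
  m_1 = 1*27 - 0 = 27, d_1 = (765 - 27^2)/1 = 36/1 = 36, a_1 = floor((27 + 27)/36) = 1.
  m_2 = 36*1 - 27 = 9, d_2 = (765 - 9^2)/36 = 684/36 = 19, a_2 = floor((27 + 9)/19) = 1.
  m_3 = 19*1 - 9 = 10, d_3 = (765 - 10^2)/19 = 665/19 = 35, a_3 = floor((27 + 10)/35) = 1.
  m_4 = 35*1 - 10 = 25, d_4 = (765 - 25^2)/35 = 140/35 = 4, a_4 = floor((27 + 25)/4) = 13.
  m_5 = 4*13 - 25 = 27, d_5 = (765 - 27^2)/4 = 36/4 = 9, a_5 = floor((27 + 27)/9) = 6.
  m_6 = 9*6 - 27 = 27, d_6 = (765 - 27^2)/9 = 36/9 = 4, a_6 = floor((27 + 27)/4) = 13.
  m_7 = 4*13 - 27 = 25, d_7 = (765 - 25^2)/4 = 140/4 = 35, a_7 = floor((27 + 25)/35) = 1.
  m_8 = 35*1 - 25 = 10, d_8 = (765 - 10^2)/35 = 665/35 = 19, a_8 = floor((27 + 10)/19) = 1.
  m_9 = 19*1 - 10 = 9, d_9 = (765 - 9^2)/19 = 684/19 = 36, a_9 = floor((27 + 9)/36) = 1.
  m_10 = 36*1 - 9 = 27, d_10 = (765 - 27^2)/36 = 36/36 = 1, a_10 = floor((27 + 27)/1) = 54.
  m_11 = 1*54 - 27 = 27, d_11 = (765 - 27^2)/1 = 36/1 = 36: (m_11, d_11) = (m_1, d_1) = (27, 36), so from here the quotients repeat a_1, ..., a_10; the period length is 10.
So sqrt(765) = [27; (1, 1, 1, 13, 6, 13, 1, 1, 1, 54)] with period length k = 10.
k is even, so the fundamental solution of x^2 - 765y^2 = 1 is (p_{k-1}, q_{k-1}) = (p_9, q_9); compute convergents through index 9.
Convergents (p_i = a_i*p_{i-1} + p_{i-2}, q_i = a_i*q_{i-1} + q_{i-2} with p_{-2}=0, p_{-1}=1, q_{-2}=1, q_{-1}=0):
  i=0: a_0=27, p_0 = 27*1 + 0 = 27, q_0 = 27*0 + 1 = 1.
  i=1: a_1=1, p_1 = 1*27 + 1 = 28, q_1 = 1*1 + 0 = 1.
  i=2: a_2=1, p_2 = 1*28 + 27 = 55, q_2 = 1*1 + 1 = 2.
  i=3: a_3=1, p_3 = 1*55 + 28 = 83, q_3 = 1*2 + 1 = 3.
  i=4: a_4=13, p_4 = 13*83 + 55 = 1134, q_4 = 13*3 + 2 = 41.
  i=5: a_5=6, p_5 = 6*1134 + 83 = 6887, q_5 = 6*41 + 3 = 249.
  i=6: a_6=13, p_6 = 13*6887 + 1134 = 90665, q_6 = 13*249 + 41 = 3278.
  i=7: a_7=1, p_7 = 1*90665 + 6887 = 97552, q_7 = 1*3278 + 249 = 3527.
  i=8: a_8=1, p_8 = 1*97552 + 90665 = 188217, q_8 = 1*3527 + 3278 = 6805.
  i=9: a_9=1, p_9 = 1*188217 + 97552 = 285769, q_9 = 1*6805 + 3527 = 10332.
Check: 285769^2 - 765*10332^2 = 81663921361 - 81663921360 = 1, so (x, y) = (285769, 10332) solves the equation, and by the theorem it is the least positive solution.

(x, y) = (285769, 10332)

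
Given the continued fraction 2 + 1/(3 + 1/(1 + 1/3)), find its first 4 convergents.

2/1, 7/3, 9/4, 34/15

Using the convergent recurrence p_i = a_i*p_{i-1} + p_{i-2}, q_i = a_i*q_{i-1} + q_{i-2} with p_{-2}=0, p_{-1}=1, q_{-2}=1, q_{-1}=0:
  i=0: a_0=2, p_0 = 2*1 + 0 = 2, q_0 = 2*0 + 1 = 1.
  i=1: a_1=3, p_1 = 3*2 + 1 = 7, q_1 = 3*1 + 0 = 3.
  i=2: a_2=1, p_2 = 1*7 + 2 = 9, q_2 = 1*3 + 1 = 4.
  i=3: a_3=3, p_3 = 3*9 + 7 = 34, q_3 = 3*4 + 3 = 15.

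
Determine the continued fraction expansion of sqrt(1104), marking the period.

Write x_i = (sqrt(1104) + m_i)/d_i with (m_0, d_0) = (0, 1). a_0 = floor(sqrt(1104)) = 33, since 33^2 = 1089 <= 1104 < 1156 = 34^2.
Iterate m_{i+1} = d_i*a_i - m_i, d_{i+1} = (1104 - m_{i+1}^2)/d_i, a_{i+1} = floor((a_0 + m_{i+1})/d_{i+1}):
  m_1 = 1*33 - 0 = 33, d_1 = (1104 - 33^2)/1 = 15/1 = 15, a_1 = floor((33 + 33)/15) = 4.
  m_2 = 15*4 - 33 = 27, d_2 = (1104 - 27^2)/15 = 375/15 = 25, a_2 = floor((33 + 27)/25) = 2.
  m_3 = 25*2 - 27 = 23, d_3 = (1104 - 23^2)/25 = 575/25 = 23, a_3 = floor((33 + 23)/23) = 2.
  m_4 = 23*2 - 23 = 23, d_4 = (1104 - 23^2)/23 = 575/23 = 25, a_4 = floor((33 + 23)/25) = 2.
  m_5 = 25*2 - 23 = 27, d_5 = (1104 - 27^2)/25 = 375/25 = 15, a_5 = floor((33 + 27)/15) = 4.
  m_6 = 15*4 - 27 = 33, d_6 = (1104 - 33^2)/15 = 15/15 = 1, a_6 = floor((33 + 33)/1) = 66.
  m_7 = 1*66 - 33 = 33, d_7 = (1104 - 33^2)/1 = 15/1 = 15: (m_7, d_7) = (m_1, d_1) = (33, 15), so from here the quotients repeat a_1, ..., a_6; the period length is 6.
Hence the expansion of sqrt(1104) is a_0 = 33 followed by the repeating block 4, 2, 2, 2, 4, 66 (period 6).

[33; (4, 2, 2, 2, 4, 66)]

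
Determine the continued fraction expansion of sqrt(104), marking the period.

[10; (5, 20)]

Write x_i = (sqrt(104) + m_i)/d_i with (m_0, d_0) = (0, 1). a_0 = floor(sqrt(104)) = 10, since 10^2 = 100 <= 104 < 121 = 11^2.
Iterate m_{i+1} = d_i*a_i - m_i, d_{i+1} = (104 - m_{i+1}^2)/d_i, a_{i+1} = floor((a_0 + m_{i+1})/d_{i+1}):
  m_1 = 1*10 - 0 = 10, d_1 = (104 - 10^2)/1 = 4/1 = 4, a_1 = floor((10 + 10)/4) = 5.
  m_2 = 4*5 - 10 = 10, d_2 = (104 - 10^2)/4 = 4/4 = 1, a_2 = floor((10 + 10)/1) = 20.
  m_3 = 1*20 - 10 = 10, d_3 = (104 - 10^2)/1 = 4/1 = 4: (m_3, d_3) = (m_1, d_1) = (10, 4), so from here the quotients repeat a_1, a_2; the period length is 2.
Hence the expansion of sqrt(104) is a_0 = 10 followed by the repeating block 5, 20 (period 2).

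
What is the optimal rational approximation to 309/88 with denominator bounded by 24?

81/23

Expand x = 309/88 as a continued fraction with the Euclidean algorithm:
  309 = 3*88 + 45, so a_0 = 3.
  88 = 1*45 + 43, so a_1 = 1.
  45 = 1*43 + 2, so a_2 = 1.
  43 = 21*2 + 1, so a_3 = 21.
  2 = 2*1 + 0, so a_4 = 2.
so x = [3; 1, 1, 21, 2].
Convergents (p_i = a_i*p_{i-1} + p_{i-2}, q_i = a_i*q_{i-1} + q_{i-2} with p_{-2}=0, p_{-1}=1, q_{-2}=1, q_{-1}=0), until the denominator exceeds 24:
  i=0: a_0=3, p_0 = 3*1 + 0 = 3, q_0 = 3*0 + 1 = 1.
  i=1: a_1=1, p_1 = 1*3 + 1 = 4, q_1 = 1*1 + 0 = 1.
  i=2: a_2=1, p_2 = 1*4 + 3 = 7, q_2 = 1*1 + 1 = 2.
  i=3: a_3=21, p_3 = 21*7 + 4 = 151, q_3 = 21*2 + 1 = 43.
q_3 = 43 > 24, so the last convergent with denominator <= 24 is p_2/q_2 = 7/2.
The closest fraction with denominator <= 24 is either p_2/q_2 or the intermediate fraction (k*p_2 + p_1)/(k*q_2 + q_1) with the largest k >= 1 whose denominator stays <= 24; these approach x as k grows, and every other convergent or intermediate fraction in range is farther away.
Largest k: floor((24 - q_1)/q_2) = floor((24 - 1)/2) = 11.
That gives (11*7 + 4)/(11*2 + 1) = 81/23.
Compare the errors: |x - 7/2| = |309*2 - 7*88|/(88*2) = 2/176, and |x - 81/23| = |309*23 - 81*88|/(88*23) = 21/2024.
Cross-multiplying, 21*176 = 3696 < 4048 = 2*2024, so 21/2024 is smaller: the intermediate fraction 81/23 is closer to x than 7/2.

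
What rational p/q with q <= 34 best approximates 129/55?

Expand x = 129/55 as a continued fraction with the Euclidean algorithm:
  129 = 2*55 + 19, so a_0 = 2.
  55 = 2*19 + 17, so a_1 = 2.
  19 = 1*17 + 2, so a_2 = 1.
  17 = 8*2 + 1, so a_3 = 8.
  2 = 2*1 + 0, so a_4 = 2.
so x = [2; 2, 1, 8, 2].
Convergents (p_i = a_i*p_{i-1} + p_{i-2}, q_i = a_i*q_{i-1} + q_{i-2} with p_{-2}=0, p_{-1}=1, q_{-2}=1, q_{-1}=0), until the denominator exceeds 34:
  i=0: a_0=2, p_0 = 2*1 + 0 = 2, q_0 = 2*0 + 1 = 1.
  i=1: a_1=2, p_1 = 2*2 + 1 = 5, q_1 = 2*1 + 0 = 2.
  i=2: a_2=1, p_2 = 1*5 + 2 = 7, q_2 = 1*2 + 1 = 3.
  i=3: a_3=8, p_3 = 8*7 + 5 = 61, q_3 = 8*3 + 2 = 26.
  i=4: a_4=2, p_4 = 2*61 + 7 = 129, q_4 = 2*26 + 3 = 55.
q_4 = 55 > 34, so the last convergent with denominator <= 34 is p_3/q_3 = 61/26.
The closest fraction with denominator <= 34 is either p_3/q_3 or the intermediate fraction (k*p_3 + p_2)/(k*q_3 + q_2) with the largest k >= 1 whose denominator stays <= 34; these approach x as k grows, and every other convergent or intermediate fraction in range is farther away.
Largest k: floor((34 - q_2)/q_3) = floor((34 - 3)/26) = 1.
That gives (1*61 + 7)/(1*26 + 3) = 68/29.
Compare the errors: |x - 61/26| = |129*26 - 61*55|/(55*26) = 1/1430, and |x - 68/29| = |129*29 - 68*55|/(55*29) = 1/1595.
Cross-multiplying, 1*1430 = 1430 < 1595 = 1*1595, so 1/1595 is smaller: the intermediate fraction 68/29 is closer to x than 61/26.

68/29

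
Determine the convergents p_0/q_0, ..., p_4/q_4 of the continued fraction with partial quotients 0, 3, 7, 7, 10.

Using the convergent recurrence p_i = a_i*p_{i-1} + p_{i-2}, q_i = a_i*q_{i-1} + q_{i-2} with p_{-2}=0, p_{-1}=1, q_{-2}=1, q_{-1}=0:
  i=0: a_0=0, p_0 = 0*1 + 0 = 0, q_0 = 0*0 + 1 = 1.
  i=1: a_1=3, p_1 = 3*0 + 1 = 1, q_1 = 3*1 + 0 = 3.
  i=2: a_2=7, p_2 = 7*1 + 0 = 7, q_2 = 7*3 + 1 = 22.
  i=3: a_3=7, p_3 = 7*7 + 1 = 50, q_3 = 7*22 + 3 = 157.
  i=4: a_4=10, p_4 = 10*50 + 7 = 507, q_4 = 10*157 + 22 = 1592.

0/1, 1/3, 7/22, 50/157, 507/1592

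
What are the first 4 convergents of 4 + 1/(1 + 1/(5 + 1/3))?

Using the convergent recurrence p_i = a_i*p_{i-1} + p_{i-2}, q_i = a_i*q_{i-1} + q_{i-2} with p_{-2}=0, p_{-1}=1, q_{-2}=1, q_{-1}=0:
  i=0: a_0=4, p_0 = 4*1 + 0 = 4, q_0 = 4*0 + 1 = 1.
  i=1: a_1=1, p_1 = 1*4 + 1 = 5, q_1 = 1*1 + 0 = 1.
  i=2: a_2=5, p_2 = 5*5 + 4 = 29, q_2 = 5*1 + 1 = 6.
  i=3: a_3=3, p_3 = 3*29 + 5 = 92, q_3 = 3*6 + 1 = 19.

4/1, 5/1, 29/6, 92/19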